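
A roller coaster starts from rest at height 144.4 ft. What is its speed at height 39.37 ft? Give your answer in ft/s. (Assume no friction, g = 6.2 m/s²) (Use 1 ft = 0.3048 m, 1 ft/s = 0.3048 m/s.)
Convert to SI: h₁−h₂ = 32.0131 m
mgh₁ = mgh₂ + ½mv² ⇒ v = √(2g(h₁−h₂)) = √(2·6.2·32.0131) = 19.9239 m/s = 65.37 ft/s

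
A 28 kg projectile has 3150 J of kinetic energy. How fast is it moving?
v = √(2·KE/m) = √(2·3150/28) = 15.0 m/s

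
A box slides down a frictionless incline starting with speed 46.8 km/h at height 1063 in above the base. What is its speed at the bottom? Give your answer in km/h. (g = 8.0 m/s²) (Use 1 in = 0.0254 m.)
Convert to SI: v₀ = 13.0 m/s, h = 27.0002 m
½mv₀² + mgh = ½mv² ⇒ v = √(v₀² + 2gh) = √(13.0² + 2·8.0·27.0002) = 24.5154 m/s = 88.26 km/h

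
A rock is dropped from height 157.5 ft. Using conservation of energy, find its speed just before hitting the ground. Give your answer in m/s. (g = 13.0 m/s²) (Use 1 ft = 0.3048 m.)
Convert to SI: h = 48.006 m
mgh = ½mv² ⇒ v = √(2gh) = √(2·13.0·48.006) = 35.33 m/s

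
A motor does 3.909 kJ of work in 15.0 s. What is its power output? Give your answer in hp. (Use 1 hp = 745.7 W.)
Convert to SI: W = 3909.0 J, t = 15.0 s
P = W/t = 3909.0/15.0 = 260.6 W = 0.3495 hp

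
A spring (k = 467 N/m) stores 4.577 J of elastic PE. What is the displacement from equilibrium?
x = √(2·PE/k) = √(2·4.577/467) = 0.14 m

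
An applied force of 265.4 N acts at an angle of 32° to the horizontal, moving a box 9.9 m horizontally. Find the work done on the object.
W = F·d·cosθ = (265.4)(9.9)cos(32°) = 2228 J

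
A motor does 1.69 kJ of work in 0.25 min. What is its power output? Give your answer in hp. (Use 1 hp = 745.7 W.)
Convert to SI: W = 1690.0 J, t = 15.0 s
P = W/t = 1690.0/15.0 = 112.667 W = 0.1511 hp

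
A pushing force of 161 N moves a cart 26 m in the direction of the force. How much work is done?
W = F·d = (161)(26) = 4186 J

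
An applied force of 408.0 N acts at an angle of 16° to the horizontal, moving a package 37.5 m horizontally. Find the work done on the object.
W = F·d·cosθ = (408.0)(37.5)cos(16°) = 14710 J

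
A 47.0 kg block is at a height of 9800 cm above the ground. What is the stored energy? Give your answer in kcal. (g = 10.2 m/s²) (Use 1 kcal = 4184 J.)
Convert to SI: m = 47.0 kg, h = 98.0 m
PE = mgh = (47.0)(10.2)(98.0) = 46981.2 J = 11.23 kcal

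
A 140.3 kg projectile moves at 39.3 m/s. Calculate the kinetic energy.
KE = ½mv² = ½(140.3)(39.3)² = 108300 J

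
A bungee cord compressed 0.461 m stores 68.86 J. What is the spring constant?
k = 2·PE/x² = 2·68.86/(0.461)² = 648.0 N/m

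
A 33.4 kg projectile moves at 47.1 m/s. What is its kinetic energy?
KE = ½mv² = ½(33.4)(47.1)² = 37050 J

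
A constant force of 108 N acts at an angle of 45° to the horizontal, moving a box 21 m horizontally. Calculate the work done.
W = F·d·cosθ = (108)(21)cos(45°) = 1604 J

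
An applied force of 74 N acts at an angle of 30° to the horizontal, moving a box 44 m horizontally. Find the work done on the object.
W = F·d·cosθ = (74)(44)cos(30°) = 2820 J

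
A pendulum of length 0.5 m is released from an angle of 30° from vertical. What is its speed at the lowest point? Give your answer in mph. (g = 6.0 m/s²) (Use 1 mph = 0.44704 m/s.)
h = L(1 − cosθ) = 0.5(1 − cos30°) = 0.0669873 m
v = √(2gh) = √(2·6.0·0.0669873) = 0.896575 m/s = 2.006 mph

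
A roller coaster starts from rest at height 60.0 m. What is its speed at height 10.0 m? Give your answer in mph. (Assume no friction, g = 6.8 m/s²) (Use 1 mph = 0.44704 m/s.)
mgh₁ = mgh₂ + ½mv² ⇒ v = √(2g(h₁−h₂)) = √(2·6.8·50.0) = 26.0768 m/s = 58.33 mph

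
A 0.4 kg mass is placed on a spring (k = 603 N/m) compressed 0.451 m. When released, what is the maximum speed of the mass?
½kx² = ½mv² ⇒ v = x√(k/m) = (0.451)√(603/0.4) = 17.51 m/s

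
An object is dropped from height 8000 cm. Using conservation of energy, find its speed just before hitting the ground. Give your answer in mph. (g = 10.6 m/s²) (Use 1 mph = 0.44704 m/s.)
Convert to SI: h = 80.0 m
mgh = ½mv² ⇒ v = √(2gh) = √(2·10.6·80.0) = 41.1825 m/s = 92.12 mph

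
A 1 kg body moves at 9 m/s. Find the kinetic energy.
KE = ½mv² = ½(1)(9)² = 40.5 J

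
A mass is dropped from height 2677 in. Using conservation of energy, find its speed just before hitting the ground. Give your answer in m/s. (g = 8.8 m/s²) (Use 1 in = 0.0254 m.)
Convert to SI: h = 67.9958 m
mgh = ½mv² ⇒ v = √(2gh) = √(2·8.8·67.9958) = 34.59 m/s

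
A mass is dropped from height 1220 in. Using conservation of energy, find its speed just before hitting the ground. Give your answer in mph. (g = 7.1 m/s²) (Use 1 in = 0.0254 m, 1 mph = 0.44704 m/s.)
Convert to SI: h = 30.988 m
mgh = ½mv² ⇒ v = √(2gh) = √(2·7.1·30.988) = 20.9769 m/s = 46.92 mph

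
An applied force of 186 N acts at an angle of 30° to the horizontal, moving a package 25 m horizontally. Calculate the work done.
W = F·d·cosθ = (186)(25)cos(30°) = 4027 J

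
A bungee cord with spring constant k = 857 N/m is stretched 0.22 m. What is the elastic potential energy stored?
PE = ½kx² = ½(857)(0.22)² = 20.74 J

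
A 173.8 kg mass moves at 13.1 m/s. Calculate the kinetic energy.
KE = ½mv² = ½(173.8)(13.1)² = 14910 J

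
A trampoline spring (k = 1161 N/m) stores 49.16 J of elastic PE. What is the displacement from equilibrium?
x = √(2·PE/k) = √(2·49.16/1161) = 0.291 m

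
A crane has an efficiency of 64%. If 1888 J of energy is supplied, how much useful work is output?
W_out = η·W_in = 0.64·1888 = 1208.32 J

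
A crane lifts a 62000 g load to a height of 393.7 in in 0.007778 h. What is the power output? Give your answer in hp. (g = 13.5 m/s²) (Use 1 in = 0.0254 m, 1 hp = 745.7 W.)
Convert to SI: m = 62.0 kg, h = 9.99998 m, t = 28.0008 s
P = mgh/t = (62.0)(13.5)(9.99998)/28.0008 = 298.919 W = 0.4009 hp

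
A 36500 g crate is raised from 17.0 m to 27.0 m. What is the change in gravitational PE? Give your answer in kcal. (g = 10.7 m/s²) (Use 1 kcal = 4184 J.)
Convert to SI: m = 36.5 kg, Δh = 10.0 m
ΔPE = mgΔh = (36.5)(10.7)(10.0) = 3905.5 J = 0.9334 kcal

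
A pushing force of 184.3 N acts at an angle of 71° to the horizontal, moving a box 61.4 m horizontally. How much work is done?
W = F·d·cosθ = (184.3)(61.4)cos(71°) = 3684 J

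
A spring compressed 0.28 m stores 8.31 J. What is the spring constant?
k = 2·PE/x² = 2·8.31/(0.28)² = 212.0 N/m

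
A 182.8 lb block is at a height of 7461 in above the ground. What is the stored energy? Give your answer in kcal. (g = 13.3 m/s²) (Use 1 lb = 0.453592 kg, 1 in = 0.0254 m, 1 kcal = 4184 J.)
Convert to SI: m = 82.9166 kg, h = 189.509 m
PE = mgh = (82.9166)(13.3)(189.509) = 208989 J = 49.95 kcal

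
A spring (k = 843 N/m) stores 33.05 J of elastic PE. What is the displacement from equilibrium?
x = √(2·PE/k) = √(2·33.05/843) = 0.28 m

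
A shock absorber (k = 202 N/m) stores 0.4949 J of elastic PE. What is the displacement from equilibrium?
x = √(2·PE/k) = √(2·0.4949/202) = 0.07 m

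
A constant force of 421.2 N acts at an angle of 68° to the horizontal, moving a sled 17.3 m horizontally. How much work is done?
W = F·d·cosθ = (421.2)(17.3)cos(68°) = 2730 J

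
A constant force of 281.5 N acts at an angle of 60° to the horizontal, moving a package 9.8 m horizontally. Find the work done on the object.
W = F·d·cosθ = (281.5)(9.8)cos(60°) = 1379 J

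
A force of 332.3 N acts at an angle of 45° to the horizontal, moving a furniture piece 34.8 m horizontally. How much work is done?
W = F·d·cosθ = (332.3)(34.8)cos(45°) = 8177 J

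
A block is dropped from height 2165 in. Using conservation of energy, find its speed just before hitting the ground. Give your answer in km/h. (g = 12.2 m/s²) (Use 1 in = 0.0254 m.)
Convert to SI: h = 54.991 m
mgh = ½mv² ⇒ v = √(2gh) = √(2·12.2·54.991) = 36.6303 m/s = 131.9 km/h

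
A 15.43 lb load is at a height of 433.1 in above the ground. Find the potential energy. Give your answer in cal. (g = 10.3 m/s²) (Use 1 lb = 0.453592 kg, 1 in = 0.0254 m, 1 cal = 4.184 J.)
Convert to SI: m = 6.99892 kg, h = 11.0007 m
PE = mgh = (6.99892)(10.3)(11.0007) = 793.031 J = 189.5 cal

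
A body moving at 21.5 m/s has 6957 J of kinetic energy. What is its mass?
m = 2·KE/v² = 2·6957/(21.5)² = 30.1 kg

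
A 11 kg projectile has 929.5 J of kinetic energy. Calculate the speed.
v = √(2·KE/m) = √(2·929.5/11) = 13.0 m/s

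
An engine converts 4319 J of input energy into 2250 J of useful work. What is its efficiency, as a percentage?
η = W_out/W_in = 2250/4319 = 52.1%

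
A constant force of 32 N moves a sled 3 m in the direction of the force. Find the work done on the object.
W = F·d = (32)(3) = 96.0 J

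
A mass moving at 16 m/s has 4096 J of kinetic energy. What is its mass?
m = 2·KE/v² = 2·4096/(16)² = 32.0 kg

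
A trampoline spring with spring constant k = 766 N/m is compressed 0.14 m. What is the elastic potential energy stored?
PE = ½kx² = ½(766)(0.14)² = 7.507 J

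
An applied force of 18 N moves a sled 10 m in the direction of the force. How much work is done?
W = F·d = (18)(10) = 180.0 J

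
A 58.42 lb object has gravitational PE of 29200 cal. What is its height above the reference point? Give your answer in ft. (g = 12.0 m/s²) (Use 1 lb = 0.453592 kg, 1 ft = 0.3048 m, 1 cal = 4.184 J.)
Convert to SI: m = 26.4988 kg, PE = 122173 J
h = PE/(mg) = 122173/(26.4988·12.0) = 384.208 m = 1261 ft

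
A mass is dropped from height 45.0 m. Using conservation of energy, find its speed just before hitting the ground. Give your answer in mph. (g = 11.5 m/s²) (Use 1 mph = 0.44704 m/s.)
mgh = ½mv² ⇒ v = √(2gh) = √(2·11.5·45.0) = 32.1714 m/s = 71.97 mph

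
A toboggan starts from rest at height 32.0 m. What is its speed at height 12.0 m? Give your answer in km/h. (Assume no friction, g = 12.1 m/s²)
mgh₁ = mgh₂ + ½mv² ⇒ v = √(2g(h₁−h₂)) = √(2·12.1·20.0) = 22.0 m/s = 79.2 km/h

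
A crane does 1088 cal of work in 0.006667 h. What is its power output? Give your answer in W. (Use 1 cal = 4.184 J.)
Convert to SI: W = 4552.19 J, t = 24.0012 s
P = W/t = 4552.19/24.0012 = 189.7 W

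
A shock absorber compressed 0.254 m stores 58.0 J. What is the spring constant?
k = 2·PE/x² = 2·58.0/(0.254)² = 1798 N/m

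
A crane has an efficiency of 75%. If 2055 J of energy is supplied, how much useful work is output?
W_out = η·W_in = 0.75·2055 = 1541.25 J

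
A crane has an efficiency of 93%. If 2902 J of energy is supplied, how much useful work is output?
W_out = η·W_in = 0.93·2902 = 2698.86 J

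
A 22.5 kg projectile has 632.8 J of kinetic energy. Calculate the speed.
v = √(2·KE/m) = √(2·632.8/22.5) = 7.5 m/s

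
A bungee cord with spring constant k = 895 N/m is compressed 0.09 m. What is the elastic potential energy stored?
PE = ½kx² = ½(895)(0.09)² = 3.625 J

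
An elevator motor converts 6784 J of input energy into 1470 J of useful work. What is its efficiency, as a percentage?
η = W_out/W_in = 1470/6784 = 21.67%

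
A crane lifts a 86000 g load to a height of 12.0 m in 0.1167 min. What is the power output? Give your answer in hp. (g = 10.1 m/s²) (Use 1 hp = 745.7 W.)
Convert to SI: m = 86.0 kg, h = 12.0 m, t = 7.002 s
P = mgh/t = (86.0)(10.1)(12.0)/7.002 = 1488.6 W = 1.996 hp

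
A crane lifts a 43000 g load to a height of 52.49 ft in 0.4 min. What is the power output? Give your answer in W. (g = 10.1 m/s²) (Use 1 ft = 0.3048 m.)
Convert to SI: m = 43.0 kg, h = 15.999 m, t = 24.0 s
P = mgh/t = (43.0)(10.1)(15.999)/24.0 = 289.5 W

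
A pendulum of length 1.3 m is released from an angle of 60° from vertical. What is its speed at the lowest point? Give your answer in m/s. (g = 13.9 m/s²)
h = L(1 − cosθ) = 1.3(1 − cos60°) = 0.65 m
v = √(2gh) = √(2·13.9·0.65) = 4.251 m/s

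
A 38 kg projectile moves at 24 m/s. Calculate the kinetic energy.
KE = ½mv² = ½(38)(24)² = 10944.0 J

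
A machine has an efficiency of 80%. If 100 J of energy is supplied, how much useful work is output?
W_out = η·W_in = 0.8·100 = 80.0 J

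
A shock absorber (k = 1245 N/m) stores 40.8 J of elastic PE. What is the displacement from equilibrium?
x = √(2·PE/k) = √(2·40.8/1245) = 0.256 m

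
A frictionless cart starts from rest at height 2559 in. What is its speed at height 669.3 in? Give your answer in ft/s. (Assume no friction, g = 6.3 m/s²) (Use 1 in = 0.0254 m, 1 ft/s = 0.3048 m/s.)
Convert to SI: h₁−h₂ = 47.9984 m
mgh₁ = mgh₂ + ½mv² ⇒ v = √(2g(h₁−h₂)) = √(2·6.3·47.9984) = 24.5923 m/s = 80.68 ft/s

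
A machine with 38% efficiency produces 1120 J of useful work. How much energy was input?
W_in = W_out/η = 1120/0.38 = 2947 J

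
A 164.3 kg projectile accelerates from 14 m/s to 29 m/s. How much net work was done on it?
W = ΔKE = ½m(v₂² − v₁²) = ½(164.3)(29² − 14²) = 52986.75 J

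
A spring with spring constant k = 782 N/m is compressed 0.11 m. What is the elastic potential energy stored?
PE = ½kx² = ½(782)(0.11)² = 4.731 J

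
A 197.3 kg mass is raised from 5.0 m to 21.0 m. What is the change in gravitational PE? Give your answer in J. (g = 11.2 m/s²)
ΔPE = mgΔh = (197.3)(11.2)(16.0) = 35360 J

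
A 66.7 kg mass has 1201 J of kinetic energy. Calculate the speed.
v = √(2·KE/m) = √(2·1201/66.7) = 6.001 m/s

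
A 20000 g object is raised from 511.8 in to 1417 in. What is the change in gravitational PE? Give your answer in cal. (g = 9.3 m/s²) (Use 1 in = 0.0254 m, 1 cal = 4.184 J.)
Convert to SI: m = 20.0 kg, Δh = 22.9921 m
ΔPE = mgΔh = (20.0)(9.3)(22.9921) = 4276.53 J = 1022 cal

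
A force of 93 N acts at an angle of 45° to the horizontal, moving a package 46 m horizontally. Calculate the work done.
W = F·d·cosθ = (93)(46)cos(45°) = 3025 J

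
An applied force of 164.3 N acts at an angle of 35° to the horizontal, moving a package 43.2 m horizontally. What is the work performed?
W = F·d·cosθ = (164.3)(43.2)cos(35°) = 5814 J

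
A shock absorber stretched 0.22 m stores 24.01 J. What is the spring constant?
k = 2·PE/x² = 2·24.01/(0.22)² = 992.1 N/m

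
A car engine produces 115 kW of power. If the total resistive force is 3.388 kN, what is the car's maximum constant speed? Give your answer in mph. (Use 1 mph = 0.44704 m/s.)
Convert to SI: F = 3388.0 N
P = Fv ⇒ v = P/F = 115000 W/3388.0 N = 33.9433 m/s = 75.93 mph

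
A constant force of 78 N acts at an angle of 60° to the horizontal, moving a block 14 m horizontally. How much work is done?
W = F·d·cosθ = (78)(14)cos(60°) = 546.0 J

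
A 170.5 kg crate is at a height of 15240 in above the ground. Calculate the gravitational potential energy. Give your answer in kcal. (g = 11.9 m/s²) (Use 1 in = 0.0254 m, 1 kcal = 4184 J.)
Convert to SI: m = 170.5 kg, h = 387.096 m
PE = mgh = (170.5)(11.9)(387.096) = 785398 J = 187.7 kcal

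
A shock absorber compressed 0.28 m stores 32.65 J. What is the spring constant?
k = 2·PE/x² = 2·32.65/(0.28)² = 832.9 N/m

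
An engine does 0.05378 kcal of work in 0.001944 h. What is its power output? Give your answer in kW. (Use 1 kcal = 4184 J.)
Convert to SI: W = 225.016 J, t = 6.9984 s
P = W/t = 225.016/6.9984 = 32.1524 W = 0.03215 kW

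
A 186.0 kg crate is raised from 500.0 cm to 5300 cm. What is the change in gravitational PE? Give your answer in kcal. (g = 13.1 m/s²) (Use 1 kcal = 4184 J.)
Convert to SI: m = 186.0 kg, Δh = 48.0 m
ΔPE = mgΔh = (186.0)(13.1)(48.0) = 116957 J = 27.95 kcal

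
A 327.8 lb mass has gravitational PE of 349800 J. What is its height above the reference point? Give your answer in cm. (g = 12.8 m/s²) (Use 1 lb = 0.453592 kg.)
Convert to SI: m = 148.687 kg, PE = 349800 J
h = PE/(mg) = 349800/(148.687·12.8) = 183.796 m = 18380 cm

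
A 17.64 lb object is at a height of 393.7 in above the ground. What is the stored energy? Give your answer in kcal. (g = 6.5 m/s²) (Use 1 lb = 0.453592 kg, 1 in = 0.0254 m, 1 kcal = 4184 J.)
Convert to SI: m = 8.00136 kg, h = 9.99998 m
PE = mgh = (8.00136)(6.5)(9.99998) = 520.088 J = 0.1243 kcal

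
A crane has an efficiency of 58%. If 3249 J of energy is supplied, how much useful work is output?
W_out = η·W_in = 0.58·3249 = 1884.42 J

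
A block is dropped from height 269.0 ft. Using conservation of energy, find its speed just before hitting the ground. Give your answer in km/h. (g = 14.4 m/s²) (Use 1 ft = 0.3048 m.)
Convert to SI: h = 81.9912 m
mgh = ½mv² ⇒ v = √(2gh) = √(2·14.4·81.9912) = 48.5937 m/s = 174.9 km/h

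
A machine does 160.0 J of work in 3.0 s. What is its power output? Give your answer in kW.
P = W/t = 160.0/3.0 = 53.3333 W = 0.05333 kW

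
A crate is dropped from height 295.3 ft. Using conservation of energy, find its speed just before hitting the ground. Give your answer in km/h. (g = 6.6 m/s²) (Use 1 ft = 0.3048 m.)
Convert to SI: h = 90.0074 m
mgh = ½mv² ⇒ v = √(2gh) = √(2·6.6·90.0074) = 34.4688 m/s = 124.1 km/h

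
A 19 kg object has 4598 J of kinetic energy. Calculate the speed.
v = √(2·KE/m) = √(2·4598/19) = 22.0 m/s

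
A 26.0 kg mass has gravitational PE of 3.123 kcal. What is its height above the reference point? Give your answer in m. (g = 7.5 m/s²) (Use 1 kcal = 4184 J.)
Convert to SI: m = 26.0 kg, PE = 13066.6 J
h = PE/(mg) = 13066.6/(26.0·7.5) = 67.01 m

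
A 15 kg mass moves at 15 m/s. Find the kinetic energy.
KE = ½mv² = ½(15)(15)² = 1687.5 J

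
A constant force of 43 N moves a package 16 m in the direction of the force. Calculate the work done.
W = F·d = (43)(16) = 688.0 J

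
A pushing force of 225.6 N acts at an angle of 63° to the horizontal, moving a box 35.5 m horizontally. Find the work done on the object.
W = F·d·cosθ = (225.6)(35.5)cos(63°) = 3636 J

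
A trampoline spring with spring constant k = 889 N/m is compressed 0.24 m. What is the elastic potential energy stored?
PE = ½kx² = ½(889)(0.24)² = 25.6 J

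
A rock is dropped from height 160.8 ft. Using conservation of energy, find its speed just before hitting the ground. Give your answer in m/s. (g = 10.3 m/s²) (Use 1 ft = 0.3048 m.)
Convert to SI: h = 49.0118 m
mgh = ½mv² ⇒ v = √(2gh) = √(2·10.3·49.0118) = 31.77 m/s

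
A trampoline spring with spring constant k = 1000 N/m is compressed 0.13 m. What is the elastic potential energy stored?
PE = ½kx² = ½(1000)(0.13)² = 8.45 J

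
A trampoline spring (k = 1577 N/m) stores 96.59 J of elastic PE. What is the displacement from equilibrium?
x = √(2·PE/k) = √(2·96.59/1577) = 0.35 m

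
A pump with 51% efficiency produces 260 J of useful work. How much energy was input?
W_in = W_out/η = 260/0.51 = 509.8 J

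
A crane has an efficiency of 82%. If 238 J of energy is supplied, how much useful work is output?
W_out = η·W_in = 0.82·238 = 195.16 J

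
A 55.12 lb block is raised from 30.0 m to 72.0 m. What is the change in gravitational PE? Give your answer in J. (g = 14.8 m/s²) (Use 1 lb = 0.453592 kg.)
Convert to SI: m = 25.002 kg, Δh = 42.0 m
ΔPE = mgΔh = (25.002)(14.8)(42.0) = 15540 J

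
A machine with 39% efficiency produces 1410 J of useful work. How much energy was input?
W_in = W_out/η = 1410/0.39 = 3615 J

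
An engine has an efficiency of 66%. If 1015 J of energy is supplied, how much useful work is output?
W_out = η·W_in = 0.66·1015 = 669.9 J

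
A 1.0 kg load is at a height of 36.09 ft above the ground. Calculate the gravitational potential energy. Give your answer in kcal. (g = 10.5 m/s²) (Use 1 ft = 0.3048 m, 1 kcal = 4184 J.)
Convert to SI: m = 1.0 kg, h = 11.0002 m
PE = mgh = (1.0)(10.5)(11.0002) = 115.502 J = 0.02761 kcal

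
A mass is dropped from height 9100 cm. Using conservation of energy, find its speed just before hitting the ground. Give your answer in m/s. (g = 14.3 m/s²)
Convert to SI: h = 91.0 m
mgh = ½mv² ⇒ v = √(2gh) = √(2·14.3·91.0) = 51.02 m/s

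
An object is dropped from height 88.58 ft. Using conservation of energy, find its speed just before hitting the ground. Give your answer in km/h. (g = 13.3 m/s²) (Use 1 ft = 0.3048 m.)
Convert to SI: h = 26.9992 m
mgh = ½mv² ⇒ v = √(2gh) = √(2·13.3·26.9992) = 26.7988 m/s = 96.48 km/h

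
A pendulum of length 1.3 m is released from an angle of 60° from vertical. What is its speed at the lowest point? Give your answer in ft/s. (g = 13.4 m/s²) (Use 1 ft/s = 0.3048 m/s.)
h = L(1 − cosθ) = 1.3(1 − cos60°) = 0.65 m
v = √(2gh) = √(2·13.4·0.65) = 4.17373 m/s = 13.69 ft/s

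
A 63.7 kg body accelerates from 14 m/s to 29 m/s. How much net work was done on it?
W = ΔKE = ½m(v₂² − v₁²) = ½(63.7)(29² − 14²) = 20543.25 J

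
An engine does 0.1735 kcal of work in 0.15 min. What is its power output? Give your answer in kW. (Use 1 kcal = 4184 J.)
Convert to SI: W = 725.924 J, t = 9.0 s
P = W/t = 725.924/9.0 = 80.6582 W = 0.08066 kW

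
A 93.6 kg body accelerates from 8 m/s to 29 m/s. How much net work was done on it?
W = ΔKE = ½m(v₂² − v₁²) = ½(93.6)(29² − 8²) = 36363.6 J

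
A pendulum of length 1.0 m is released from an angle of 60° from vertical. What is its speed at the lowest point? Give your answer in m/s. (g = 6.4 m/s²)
h = L(1 − cosθ) = 1.0(1 − cos60°) = 0.5 m
v = √(2gh) = √(2·6.4·0.5) = 2.53 m/s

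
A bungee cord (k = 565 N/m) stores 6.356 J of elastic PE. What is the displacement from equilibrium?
x = √(2·PE/k) = √(2·6.356/565) = 0.15 m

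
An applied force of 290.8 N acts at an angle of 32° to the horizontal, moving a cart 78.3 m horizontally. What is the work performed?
W = F·d·cosθ = (290.8)(78.3)cos(32°) = 19310 J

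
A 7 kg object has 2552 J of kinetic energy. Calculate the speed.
v = √(2·KE/m) = √(2·2552/7) = 27.0 m/s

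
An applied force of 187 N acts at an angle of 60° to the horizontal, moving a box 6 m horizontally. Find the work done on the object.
W = F·d·cosθ = (187)(6)cos(60°) = 561.0 J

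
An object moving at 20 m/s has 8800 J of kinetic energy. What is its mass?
m = 2·KE/v² = 2·8800/(20)² = 44.0 kg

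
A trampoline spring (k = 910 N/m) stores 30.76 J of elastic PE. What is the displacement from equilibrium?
x = √(2·PE/k) = √(2·30.76/910) = 0.26 m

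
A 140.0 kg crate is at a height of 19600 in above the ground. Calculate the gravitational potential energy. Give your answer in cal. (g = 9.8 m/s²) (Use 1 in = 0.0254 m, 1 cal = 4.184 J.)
Convert to SI: m = 140.0 kg, h = 497.84 m
PE = mgh = (140.0)(9.8)(497.84) = 683036 J = 163200 cal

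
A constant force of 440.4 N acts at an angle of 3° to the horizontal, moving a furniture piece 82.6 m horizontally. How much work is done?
W = F·d·cosθ = (440.4)(82.6)cos(3°) = 36330 J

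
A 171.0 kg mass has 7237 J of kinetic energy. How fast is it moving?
v = √(2·KE/m) = √(2·7237/171.0) = 9.2 m/s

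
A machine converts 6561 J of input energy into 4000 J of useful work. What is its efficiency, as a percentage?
η = W_out/W_in = 4000/6561 = 60.97%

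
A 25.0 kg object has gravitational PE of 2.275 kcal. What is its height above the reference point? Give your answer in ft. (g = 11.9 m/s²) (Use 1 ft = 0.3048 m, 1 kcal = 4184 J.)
Convert to SI: m = 25.0 kg, PE = 9518.6 J
h = PE/(mg) = 9518.6/(25.0·11.9) = 31.9953 m = 105.0 ft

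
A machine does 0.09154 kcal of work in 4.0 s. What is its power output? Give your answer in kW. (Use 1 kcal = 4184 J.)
Convert to SI: W = 383.003 J, t = 4.0 s
P = W/t = 383.003/4.0 = 95.7508 W = 0.09575 kW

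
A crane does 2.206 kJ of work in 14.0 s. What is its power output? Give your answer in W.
Convert to SI: W = 2206.0 J, t = 14.0 s
P = W/t = 2206.0/14.0 = 157.6 W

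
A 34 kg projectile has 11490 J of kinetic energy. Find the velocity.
v = √(2·KE/m) = √(2·11490/34) = 26.0 m/s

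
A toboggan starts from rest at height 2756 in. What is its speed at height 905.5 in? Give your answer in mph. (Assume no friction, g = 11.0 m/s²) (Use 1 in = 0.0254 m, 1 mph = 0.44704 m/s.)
Convert to SI: h₁−h₂ = 47.0027 m
mgh₁ = mgh₂ + ½mv² ⇒ v = √(2g(h₁−h₂)) = √(2·11.0·47.0027) = 32.1568 m/s = 71.93 mph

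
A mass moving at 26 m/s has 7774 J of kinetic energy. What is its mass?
m = 2·KE/v² = 2·7774/(26)² = 23.0 kg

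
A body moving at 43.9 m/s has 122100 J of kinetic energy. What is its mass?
m = 2·KE/v² = 2·122100/(43.9)² = 126.7 kg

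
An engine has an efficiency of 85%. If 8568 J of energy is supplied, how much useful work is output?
W_out = η·W_in = 0.85·8568 = 7282.8 J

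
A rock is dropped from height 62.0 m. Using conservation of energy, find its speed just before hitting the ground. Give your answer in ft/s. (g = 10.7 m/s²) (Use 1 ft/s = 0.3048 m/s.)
mgh = ½mv² ⇒ v = √(2gh) = √(2·10.7·62.0) = 36.4253 m/s = 119.5 ft/s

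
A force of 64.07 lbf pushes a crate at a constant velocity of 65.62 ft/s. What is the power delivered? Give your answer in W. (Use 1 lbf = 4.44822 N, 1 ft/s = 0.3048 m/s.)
Convert to SI: F = 284.997 N, v = 20.001 m/s
P = Fv = (284.997)(20.001) = 5700 W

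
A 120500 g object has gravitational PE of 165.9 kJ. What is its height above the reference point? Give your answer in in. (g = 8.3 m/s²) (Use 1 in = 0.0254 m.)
Convert to SI: m = 120.5 kg, PE = 165900 J
h = PE/(mg) = 165900/(120.5·8.3) = 165.875 m = 6531 in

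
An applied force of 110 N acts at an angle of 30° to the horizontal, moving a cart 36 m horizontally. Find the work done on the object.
W = F·d·cosθ = (110)(36)cos(30°) = 3429 J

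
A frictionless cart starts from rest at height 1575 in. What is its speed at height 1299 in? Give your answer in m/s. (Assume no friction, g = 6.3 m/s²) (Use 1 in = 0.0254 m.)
Convert to SI: h₁−h₂ = 7.0104 m
mgh₁ = mgh₂ + ½mv² ⇒ v = √(2g(h₁−h₂)) = √(2·6.3·7.0104) = 9.398 m/s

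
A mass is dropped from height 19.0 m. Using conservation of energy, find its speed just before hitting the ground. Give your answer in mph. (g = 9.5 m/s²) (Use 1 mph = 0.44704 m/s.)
mgh = ½mv² ⇒ v = √(2gh) = √(2·9.5·19.0) = 19.0 m/s = 42.5 mph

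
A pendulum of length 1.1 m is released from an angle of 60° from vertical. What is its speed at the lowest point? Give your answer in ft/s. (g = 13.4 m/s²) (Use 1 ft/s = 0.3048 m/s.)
h = L(1 − cosθ) = 1.1(1 − cos60°) = 0.55 m
v = √(2gh) = √(2·13.4·0.55) = 3.83927 m/s = 12.6 ft/s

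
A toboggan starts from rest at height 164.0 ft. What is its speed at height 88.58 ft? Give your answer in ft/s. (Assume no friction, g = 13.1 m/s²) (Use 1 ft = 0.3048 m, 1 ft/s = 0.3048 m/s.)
Convert to SI: h₁−h₂ = 22.988 m
mgh₁ = mgh₂ + ½mv² ⇒ v = √(2g(h₁−h₂)) = √(2·13.1·22.988) = 24.5415 m/s = 80.52 ft/s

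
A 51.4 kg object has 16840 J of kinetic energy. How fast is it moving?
v = √(2·KE/m) = √(2·16840/51.4) = 25.6 m/s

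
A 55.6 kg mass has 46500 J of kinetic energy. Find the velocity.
v = √(2·KE/m) = √(2·46500/55.6) = 40.9 m/s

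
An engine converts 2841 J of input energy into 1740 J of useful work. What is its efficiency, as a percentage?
η = W_out/W_in = 1740/2841 = 61.25%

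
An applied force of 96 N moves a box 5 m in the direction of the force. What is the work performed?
W = F·d = (96)(5) = 480.0 J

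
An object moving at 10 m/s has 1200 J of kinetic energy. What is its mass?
m = 2·KE/v² = 2·1200/(10)² = 24.0 kg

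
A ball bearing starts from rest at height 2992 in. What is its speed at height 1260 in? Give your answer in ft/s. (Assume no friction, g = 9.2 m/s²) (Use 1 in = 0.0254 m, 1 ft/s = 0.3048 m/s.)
Convert to SI: h₁−h₂ = 43.9928 m
mgh₁ = mgh₂ + ½mv² ⇒ v = √(2g(h₁−h₂)) = √(2·9.2·43.9928) = 28.4511 m/s = 93.34 ft/s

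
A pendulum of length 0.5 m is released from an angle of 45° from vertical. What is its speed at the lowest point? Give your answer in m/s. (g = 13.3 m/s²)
h = L(1 − cosθ) = 0.5(1 − cos45°) = 0.146447 m
v = √(2gh) = √(2·13.3·0.146447) = 1.974 m/s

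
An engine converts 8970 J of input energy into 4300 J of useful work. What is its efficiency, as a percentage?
η = W_out/W_in = 4300/8970 = 47.94%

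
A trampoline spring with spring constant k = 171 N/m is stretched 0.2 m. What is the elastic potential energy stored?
PE = ½kx² = ½(171)(0.2)² = 3.42 J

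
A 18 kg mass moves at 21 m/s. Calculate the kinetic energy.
KE = ½mv² = ½(18)(21)² = 3969.0 J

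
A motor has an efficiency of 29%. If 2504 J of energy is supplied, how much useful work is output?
W_out = η·W_in = 0.29·2504 = 726.16 J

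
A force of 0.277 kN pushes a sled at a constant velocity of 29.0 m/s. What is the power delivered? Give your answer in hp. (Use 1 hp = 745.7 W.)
Convert to SI: F = 277.0 N, v = 29.0 m/s
P = Fv = (277.0)(29.0) = 8033.0 W = 10.77 hp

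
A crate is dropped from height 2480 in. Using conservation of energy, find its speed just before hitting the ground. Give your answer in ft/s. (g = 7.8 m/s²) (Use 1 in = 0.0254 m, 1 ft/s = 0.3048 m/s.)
Convert to SI: h = 62.992 m
mgh = ½mv² ⇒ v = √(2gh) = √(2·7.8·62.992) = 31.3477 m/s = 102.8 ft/s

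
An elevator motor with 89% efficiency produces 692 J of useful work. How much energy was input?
W_in = W_out/η = 692/0.89 = 777.5 J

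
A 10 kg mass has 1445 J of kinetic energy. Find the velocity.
v = √(2·KE/m) = √(2·1445/10) = 17.0 m/s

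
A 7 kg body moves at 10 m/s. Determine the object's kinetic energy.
KE = ½mv² = ½(7)(10)² = 350.0 J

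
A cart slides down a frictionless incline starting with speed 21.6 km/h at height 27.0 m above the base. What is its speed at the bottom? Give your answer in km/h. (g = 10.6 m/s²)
Convert to SI: v₀ = 6.0 m/s, h = 27.0 m
½mv₀² + mgh = ½mv² ⇒ v = √(v₀² + 2gh) = √(6.0² + 2·10.6·27.0) = 24.6658 m/s = 88.8 km/h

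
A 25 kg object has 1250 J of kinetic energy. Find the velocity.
v = √(2·KE/m) = √(2·1250/25) = 10.0 m/s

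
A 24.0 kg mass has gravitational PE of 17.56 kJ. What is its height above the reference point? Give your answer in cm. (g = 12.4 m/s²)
Convert to SI: m = 24.0 kg, PE = 17560.0 J
h = PE/(mg) = 17560.0/(24.0·12.4) = 59.0054 m = 5901 cm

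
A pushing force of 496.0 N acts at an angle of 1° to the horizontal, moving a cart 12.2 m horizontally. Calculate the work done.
W = F·d·cosθ = (496.0)(12.2)cos(1°) = 6050 J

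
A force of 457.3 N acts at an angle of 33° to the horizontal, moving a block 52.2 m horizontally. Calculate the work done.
W = F·d·cosθ = (457.3)(52.2)cos(33°) = 20020 J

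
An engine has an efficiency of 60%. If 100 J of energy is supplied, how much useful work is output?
W_out = η·W_in = 0.6·100 = 60.0 J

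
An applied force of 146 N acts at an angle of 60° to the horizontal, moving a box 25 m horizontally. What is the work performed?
W = F·d·cosθ = (146)(25)cos(60°) = 1825 J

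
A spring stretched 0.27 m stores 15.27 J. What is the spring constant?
k = 2·PE/x² = 2·15.27/(0.27)² = 418.9 N/m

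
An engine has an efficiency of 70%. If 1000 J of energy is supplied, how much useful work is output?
W_out = η·W_in = 0.7·1000 = 700.0 J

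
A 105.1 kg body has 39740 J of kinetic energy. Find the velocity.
v = √(2·KE/m) = √(2·39740/105.1) = 27.5 m/s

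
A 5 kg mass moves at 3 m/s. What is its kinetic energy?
KE = ½mv² = ½(5)(3)² = 22.5 J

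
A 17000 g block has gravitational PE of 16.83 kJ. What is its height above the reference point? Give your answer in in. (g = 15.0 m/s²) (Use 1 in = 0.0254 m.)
Convert to SI: m = 17.0 kg, PE = 16830.0 J
h = PE/(mg) = 16830.0/(17.0·15.0) = 66.0 m = 2598 in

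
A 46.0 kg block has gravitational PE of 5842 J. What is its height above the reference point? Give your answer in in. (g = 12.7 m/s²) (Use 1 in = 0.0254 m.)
h = PE/(mg) = 5842.0/(46.0·12.7) = 10.0 m = 393.7 in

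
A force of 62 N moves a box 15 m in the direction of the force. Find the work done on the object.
W = F·d = (62)(15) = 930.0 J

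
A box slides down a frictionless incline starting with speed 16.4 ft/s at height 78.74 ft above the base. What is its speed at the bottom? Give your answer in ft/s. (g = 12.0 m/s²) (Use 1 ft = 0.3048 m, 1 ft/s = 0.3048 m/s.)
Convert to SI: v₀ = 4.99872 m/s, h = 24.0 m
½mv₀² + mgh = ½mv² ⇒ v = √(v₀² + 2gh) = √(4.99872² + 2·12.0·24.0) = 24.515 m/s = 80.43 ft/s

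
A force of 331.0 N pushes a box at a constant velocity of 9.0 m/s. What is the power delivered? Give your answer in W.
P = Fv = (331.0)(9.0) = 2979 W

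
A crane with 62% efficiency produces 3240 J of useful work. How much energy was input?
W_in = W_out/η = 3240/0.62 = 5226 J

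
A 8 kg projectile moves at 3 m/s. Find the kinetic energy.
KE = ½mv² = ½(8)(3)² = 36.0 J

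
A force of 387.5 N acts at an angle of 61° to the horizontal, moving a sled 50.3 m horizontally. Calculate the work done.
W = F·d·cosθ = (387.5)(50.3)cos(61°) = 9450 J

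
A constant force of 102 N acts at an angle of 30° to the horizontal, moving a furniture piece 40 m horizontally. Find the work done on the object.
W = F·d·cosθ = (102)(40)cos(30°) = 3533 J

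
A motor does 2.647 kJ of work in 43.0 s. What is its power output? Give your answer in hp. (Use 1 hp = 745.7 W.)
Convert to SI: W = 2647.0 J, t = 43.0 s
P = W/t = 2647.0/43.0 = 61.5581 W = 0.08255 hp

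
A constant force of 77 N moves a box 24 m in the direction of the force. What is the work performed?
W = F·d = (77)(24) = 1848 J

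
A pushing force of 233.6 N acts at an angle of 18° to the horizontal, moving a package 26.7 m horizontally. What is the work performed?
W = F·d·cosθ = (233.6)(26.7)cos(18°) = 5932 J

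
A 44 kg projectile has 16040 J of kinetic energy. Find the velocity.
v = √(2·KE/m) = √(2·16040/44) = 27.0 m/s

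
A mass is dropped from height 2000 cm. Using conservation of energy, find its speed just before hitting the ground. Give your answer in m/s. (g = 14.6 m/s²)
Convert to SI: h = 20.0 m
mgh = ½mv² ⇒ v = √(2gh) = √(2·14.6·20.0) = 24.17 m/s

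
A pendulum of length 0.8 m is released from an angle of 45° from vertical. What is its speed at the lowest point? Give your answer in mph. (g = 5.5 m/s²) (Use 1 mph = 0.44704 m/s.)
h = L(1 − cosθ) = 0.8(1 − cos45°) = 0.234315 m
v = √(2gh) = √(2·5.5·0.234315) = 1.60545 m/s = 3.591 mph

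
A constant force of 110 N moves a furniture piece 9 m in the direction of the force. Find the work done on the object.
W = F·d = (110)(9) = 990.0 J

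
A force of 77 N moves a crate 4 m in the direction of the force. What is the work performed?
W = F·d = (77)(4) = 308.0 J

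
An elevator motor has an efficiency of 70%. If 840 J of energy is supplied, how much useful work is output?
W_out = η·W_in = 0.7·840 = 588.0 J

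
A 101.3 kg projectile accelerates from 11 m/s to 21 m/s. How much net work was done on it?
W = ΔKE = ½m(v₂² − v₁²) = ½(101.3)(21² − 11²) = 16208.0 J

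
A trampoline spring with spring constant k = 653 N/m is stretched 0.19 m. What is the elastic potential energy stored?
PE = ½kx² = ½(653)(0.19)² = 11.79 J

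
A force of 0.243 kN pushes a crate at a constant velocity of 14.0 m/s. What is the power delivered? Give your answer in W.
Convert to SI: F = 243.0 N, v = 14.0 m/s
P = Fv = (243.0)(14.0) = 3402 W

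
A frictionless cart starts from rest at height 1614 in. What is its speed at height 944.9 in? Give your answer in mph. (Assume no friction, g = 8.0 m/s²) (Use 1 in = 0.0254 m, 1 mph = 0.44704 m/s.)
Convert to SI: h₁−h₂ = 16.9951 m
mgh₁ = mgh₂ + ½mv² ⇒ v = √(2g(h₁−h₂)) = √(2·8.0·16.9951) = 16.4901 m/s = 36.89 mph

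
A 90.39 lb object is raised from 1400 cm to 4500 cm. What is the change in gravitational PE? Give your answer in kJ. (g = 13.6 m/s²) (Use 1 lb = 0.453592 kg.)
Convert to SI: m = 41.0002 kg, Δh = 31.0 m
ΔPE = mgΔh = (41.0002)(13.6)(31.0) = 17285.7 J = 17.29 kJ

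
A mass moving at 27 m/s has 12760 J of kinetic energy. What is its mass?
m = 2·KE/v² = 2·12760/(27)² = 35.01 kg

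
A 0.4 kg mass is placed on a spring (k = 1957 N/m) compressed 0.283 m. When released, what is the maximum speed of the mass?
½kx² = ½mv² ⇒ v = x√(k/m) = (0.283)√(1957/0.4) = 19.79 m/s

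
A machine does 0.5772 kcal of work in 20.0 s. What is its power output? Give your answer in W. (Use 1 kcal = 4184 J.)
Convert to SI: W = 2415.0 J, t = 20.0 s
P = W/t = 2415.0/20.0 = 120.8 W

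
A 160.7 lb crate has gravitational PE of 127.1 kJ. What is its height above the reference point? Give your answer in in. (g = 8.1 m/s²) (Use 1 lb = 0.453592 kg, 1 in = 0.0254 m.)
Convert to SI: m = 72.8922 kg, PE = 127100 J
h = PE/(mg) = 127100/(72.8922·8.1) = 215.268 m = 8475 in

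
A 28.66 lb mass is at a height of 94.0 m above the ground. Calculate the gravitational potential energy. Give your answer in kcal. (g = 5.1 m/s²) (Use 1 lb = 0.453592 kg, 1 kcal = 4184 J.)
Convert to SI: m = 12.9999 kg, h = 94.0 m
PE = mgh = (12.9999)(5.1)(94.0) = 6232.17 J = 1.49 kcal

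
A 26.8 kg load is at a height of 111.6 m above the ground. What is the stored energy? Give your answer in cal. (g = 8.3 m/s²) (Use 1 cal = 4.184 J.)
PE = mgh = (26.8)(8.3)(111.6) = 24824.3 J = 5933 cal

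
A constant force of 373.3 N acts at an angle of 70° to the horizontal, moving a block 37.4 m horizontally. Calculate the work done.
W = F·d·cosθ = (373.3)(37.4)cos(70°) = 4775 J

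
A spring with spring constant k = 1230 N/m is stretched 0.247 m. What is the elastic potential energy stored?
PE = ½kx² = ½(1230)(0.247)² = 37.52 J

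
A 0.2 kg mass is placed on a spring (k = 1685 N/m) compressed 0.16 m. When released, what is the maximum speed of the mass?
½kx² = ½mv² ⇒ v = x√(k/m) = (0.16)√(1685/0.2) = 14.69 m/s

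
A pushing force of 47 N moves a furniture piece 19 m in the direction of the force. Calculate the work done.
W = F·d = (47)(19) = 893.0 J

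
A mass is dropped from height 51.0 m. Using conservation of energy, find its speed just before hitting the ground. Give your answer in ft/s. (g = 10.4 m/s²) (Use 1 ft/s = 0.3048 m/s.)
mgh = ½mv² ⇒ v = √(2gh) = √(2·10.4·51.0) = 32.5699 m/s = 106.9 ft/s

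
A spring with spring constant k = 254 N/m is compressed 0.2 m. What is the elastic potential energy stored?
PE = ½kx² = ½(254)(0.2)² = 5.08 J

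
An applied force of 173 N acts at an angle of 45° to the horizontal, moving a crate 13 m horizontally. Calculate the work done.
W = F·d·cosθ = (173)(13)cos(45°) = 1590 J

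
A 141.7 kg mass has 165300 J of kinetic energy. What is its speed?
v = √(2·KE/m) = √(2·165300/141.7) = 48.3 m/s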